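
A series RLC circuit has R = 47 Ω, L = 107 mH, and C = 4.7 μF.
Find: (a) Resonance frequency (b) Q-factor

Step 1 — Resonance condition Im(Z)=0 gives ω₀ = 1/√(LC).
Step 2 — ω₀ = 1/√(0.107·4.7e-06) = 1410 rad/s.
Step 3 — f₀ = ω₀/(2π) = 224.4 Hz.
Step 4 — Series Q: Q = ω₀L/R = 1410·0.107/47 = 3.21.

(a) f₀ = 224.4 Hz  (b) Q = 3.21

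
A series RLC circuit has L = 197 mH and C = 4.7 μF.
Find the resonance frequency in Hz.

Step 1 — Resonance condition Im(Z)=0 gives ω₀ = 1/√(LC).
Step 2 — ω₀ = 1/√(0.197·4.7e-06) = 1039 rad/s.
Step 3 — f₀ = ω₀/(2π) = 165.4 Hz.

f₀ = 165.4 Hz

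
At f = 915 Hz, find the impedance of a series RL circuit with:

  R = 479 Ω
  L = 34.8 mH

Step 1 — Angular frequency: ω = 2π·f = 2π·915 = 5749 rad/s.
Step 2 — Component impedances:
  R: Z = R = 479 Ω
  L: Z = jωL = j·5749·0.0348 = 0 + j200.1 Ω
Step 3 — Series combination: Z_total = R + L = 479 + j200.1 Ω = 519.1∠22.7° Ω.

Z = 479 + j200.1 Ω = 519.1∠22.7° Ω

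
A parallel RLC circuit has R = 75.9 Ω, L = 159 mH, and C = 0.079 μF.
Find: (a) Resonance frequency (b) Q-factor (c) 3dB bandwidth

Step 1 — Resonance: ω₀ = 1/√(LC) = 1/√(0.159·7.9e-08) = 8923 rad/s.
Step 2 — f₀ = ω₀/(2π) = 1420 Hz.
Step 3 — Parallel Q: Q = R/(ω₀L) = 75.9/(8923·0.159) = 0.0535.
Step 4 — Bandwidth: Δω = ω₀/Q = 1.668e+05 rad/s; BW = Δω/(2π) = 2.654e+04 Hz.

(a) f₀ = 1420 Hz  (b) Q = 0.0535  (c) BW = 2.654e+04 Hz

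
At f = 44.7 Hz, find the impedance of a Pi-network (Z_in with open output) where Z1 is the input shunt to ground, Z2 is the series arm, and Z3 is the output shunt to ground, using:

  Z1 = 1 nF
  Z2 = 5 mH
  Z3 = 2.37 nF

Step 1 — Angular frequency: ω = 2π·f = 2π·44.7 = 280.9 rad/s.
Step 2 — Component impedances:
  Z1: Z = 1/(jωC) = -j/(ω·C) = 0 - j3.561e+06 Ω
  Z2: Z = jωL = j·280.9·0.005 = 0 + j1.404 Ω
  Z3: Z = 1/(jωC) = -j/(ω·C) = 0 - j1.502e+06 Ω
Step 3 — With open output, the series arm Z2 and the output shunt Z3 appear in series to ground: Z2 + Z3 = 0 - j1.502e+06 Ω.
Step 4 — Parallel with input shunt Z1: Z_in = Z1 || (Z2 + Z3) = 0 - j1.057e+06 Ω = 1.057e+06∠-90.0° Ω.

Z = 0 - j1.057e+06 Ω = 1.057e+06∠-90.0° Ω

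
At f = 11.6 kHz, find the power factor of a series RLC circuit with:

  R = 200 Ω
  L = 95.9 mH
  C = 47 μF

Step 1 — Angular frequency: ω = 2π·f = 2π·1.16e+04 = 7.288e+04 rad/s.
Step 2 — Component impedances:
  R: Z = R = 200 Ω
  L: Z = jωL = j·7.288e+04·0.0959 = 0 + j6990 Ω
  C: Z = 1/(jωC) = -j/(ω·C) = 0 - j0.2919 Ω
Step 3 — Series combination: Z_total = R + L + C = 200 + j6989 Ω = 6992∠88.4° Ω.
Step 4 — Power factor: PF = cos(φ) = Re(Z)/|Z| = 200/6992 = 0.0286.
Step 5 — Type: Im(Z) = 6989 ⇒ lagging (phase φ = 88.4°).

PF = 0.0286 (lagging, φ = 88.4°)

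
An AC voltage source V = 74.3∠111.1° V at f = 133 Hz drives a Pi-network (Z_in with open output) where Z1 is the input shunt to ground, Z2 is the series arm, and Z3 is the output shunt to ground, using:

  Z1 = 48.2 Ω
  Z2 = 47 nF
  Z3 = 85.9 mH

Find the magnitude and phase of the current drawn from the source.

Step 1 — Angular frequency: ω = 2π·f = 2π·133 = 835.7 rad/s.
Step 2 — Component impedances:
  Z1: Z = R = 48.2 Ω
  Z2: Z = 1/(jωC) = -j/(ω·C) = 0 - j2.546e+04 Ω
  Z3: Z = jωL = j·835.7·0.0859 = 0 + j71.78 Ω
Step 3 — With open output, the series arm Z2 and the output shunt Z3 appear in series to ground: Z2 + Z3 = 0 - j2.539e+04 Ω.
Step 4 — Parallel with input shunt Z1: Z_in = Z1 || (Z2 + Z3) = 48.2 - j0.09151 Ω = 48.2∠-0.1° Ω.
Step 5 — Source phasor: V = 74.3∠111.1° V = -26.75 + j69.32 V.
Step 6 — Ohm's law: I = V / Z_total = (-26.75 + j69.32) / (48.2 - j0.09151) = -0.5577 + j1.437 A.
Step 7 — Convert to polar: |I| = 1.541 A, ∠I = 111.2°.

I = 1.541∠111.2° A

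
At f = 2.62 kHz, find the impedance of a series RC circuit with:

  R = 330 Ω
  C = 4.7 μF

Step 1 — Angular frequency: ω = 2π·f = 2π·2620 = 1.646e+04 rad/s.
Step 2 — Component impedances:
  R: Z = R = 330 Ω
  C: Z = 1/(jωC) = -j/(ω·C) = 0 - j12.92 Ω
Step 3 — Series combination: Z_total = R + C = 330 - j12.92 Ω = 330.3∠-2.2° Ω.

Z = 330 - j12.92 Ω = 330.3∠-2.2° Ω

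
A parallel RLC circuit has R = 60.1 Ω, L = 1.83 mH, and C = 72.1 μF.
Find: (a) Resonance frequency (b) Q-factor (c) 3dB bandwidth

Step 1 — Resonance: ω₀ = 1/√(LC) = 1/√(0.00183·7.21e-05) = 2753 rad/s.
Step 2 — f₀ = ω₀/(2π) = 438.2 Hz.
Step 3 — Parallel Q: Q = R/(ω₀L) = 60.1/(2753·0.00183) = 11.93.
Step 4 — Bandwidth: Δω = ω₀/Q = 230.8 rad/s; BW = Δω/(2π) = 36.73 Hz.

(a) f₀ = 438.2 Hz  (b) Q = 11.93  (c) BW = 36.73 Hz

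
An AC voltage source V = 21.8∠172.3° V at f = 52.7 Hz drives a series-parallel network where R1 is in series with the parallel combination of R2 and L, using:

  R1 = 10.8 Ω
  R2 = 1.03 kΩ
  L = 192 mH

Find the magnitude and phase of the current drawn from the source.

Step 1 — Angular frequency: ω = 2π·f = 2π·52.7 = 331.1 rad/s.
Step 2 — Component impedances:
  R1: Z = R = 10.8 Ω
  R2: Z = R = 1030 Ω
  L: Z = jωL = j·331.1·0.192 = 0 + j63.58 Ω
Step 3 — Parallel branch: R2 || L = 1/(1/R2 + 1/L) = 3.909 + j63.33 Ω.
Step 4 — Series with R1: Z_total = R1 + (R2 || L) = 14.71 + j63.33 Ω = 65.02∠76.9° Ω.
Step 5 — Source phasor: V = 21.8∠172.3° V = -21.6 + j2.921 V.
Step 6 — Ohm's law: I = V / Z_total = (-21.6 + j2.921) / (14.71 + j63.33) = -0.03141 + j0.3338 A.
Step 7 — Convert to polar: |I| = 0.3353 A, ∠I = 95.4°.

I = 0.3353∠95.4° A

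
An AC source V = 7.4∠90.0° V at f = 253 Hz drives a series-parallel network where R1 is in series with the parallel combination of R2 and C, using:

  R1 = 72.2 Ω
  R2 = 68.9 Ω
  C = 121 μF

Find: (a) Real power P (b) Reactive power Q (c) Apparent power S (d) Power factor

Step 1 — Angular frequency: ω = 2π·f = 2π·253 = 1590 rad/s.
Step 2 — Component impedances:
  R1: Z = R = 72.2 Ω
  R2: Z = R = 68.9 Ω
  C: Z = 1/(jωC) = -j/(ω·C) = 0 - j5.199 Ω
Step 3 — Parallel branch: R2 || C = 1/(1/R2 + 1/C) = 0.3901 - j5.169 Ω.
Step 4 — Series with R1: Z_total = R1 + (R2 || C) = 72.59 - j5.169 Ω = 72.77∠-4.1° Ω.
Step 5 — Source phasor: V = 7.4∠90.0° V = 0 + j7.4 V.
Step 6 — Current: I = V / Z = -0.007223 + j0.1014 A = 0.1017∠94.1° A.
Step 7 — Complex power: S = V·I* = 0.7506 - j0.05345 VA.
Step 8 — Real power: P = Re(S) = 0.7506 W.
Step 9 — Reactive power: Q = Im(S) = -0.05345 VAR.
Step 10 — Apparent power: |S| = 0.7525 VA.
Step 11 — Power factor: PF = P/|S| = 0.9975 (leading).

(a) P = 0.7506 W  (b) Q = -0.05345 VAR  (c) S = 0.7525 VA  (d) PF = 0.9975 (leading)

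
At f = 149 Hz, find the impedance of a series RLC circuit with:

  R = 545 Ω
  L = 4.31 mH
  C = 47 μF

Step 1 — Angular frequency: ω = 2π·f = 2π·149 = 936.2 rad/s.
Step 2 — Component impedances:
  R: Z = R = 545 Ω
  L: Z = jωL = j·936.2·0.00431 = 0 + j4.035 Ω
  C: Z = 1/(jωC) = -j/(ω·C) = 0 - j22.73 Ω
Step 3 — Series combination: Z_total = R + L + C = 545 - j18.69 Ω = 545.3∠-2.0° Ω.

Z = 545 - j18.69 Ω = 545.3∠-2.0° Ω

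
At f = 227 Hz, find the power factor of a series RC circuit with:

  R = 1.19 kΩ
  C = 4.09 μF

Step 1 — Angular frequency: ω = 2π·f = 2π·227 = 1426 rad/s.
Step 2 — Component impedances:
  R: Z = R = 1190 Ω
  C: Z = 1/(jωC) = -j/(ω·C) = 0 - j171.4 Ω
Step 3 — Series combination: Z_total = R + C = 1190 - j171.4 Ω = 1202∠-8.2° Ω.
Step 4 — Power factor: PF = cos(φ) = Re(Z)/|Z| = 1190/1202.3 = 0.9898.
Step 5 — Type: Im(Z) = -171.4 ⇒ leading (phase φ = -8.2°).

PF = 0.9898 (leading, φ = -8.2°)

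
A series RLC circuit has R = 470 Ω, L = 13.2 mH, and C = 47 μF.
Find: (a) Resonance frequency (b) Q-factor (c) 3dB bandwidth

Step 1 — Resonance: ω₀ = 1/√(LC) = 1/√(0.0132·4.7e-05) = 1270 rad/s.
Step 2 — f₀ = ω₀/(2π) = 202.1 Hz.
Step 3 — Series Q: Q = ω₀L/R = 1270·0.0132/470 = 0.03566.
Step 4 — Bandwidth: Δω = ω₀/Q = 3.561e+04 rad/s; BW = Δω/(2π) = 5667 Hz.

(a) f₀ = 202.1 Hz  (b) Q = 0.03566  (c) BW = 5667 Hz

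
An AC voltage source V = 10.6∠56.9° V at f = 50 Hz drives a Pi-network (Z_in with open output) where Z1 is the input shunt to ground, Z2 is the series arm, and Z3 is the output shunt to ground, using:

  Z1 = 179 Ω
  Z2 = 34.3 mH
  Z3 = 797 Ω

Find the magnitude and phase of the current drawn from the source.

Step 1 — Angular frequency: ω = 2π·f = 2π·50 = 314.2 rad/s.
Step 2 — Component impedances:
  Z1: Z = R = 179 Ω
  Z2: Z = jωL = j·314.2·0.0343 = 0 + j10.78 Ω
  Z3: Z = R = 797 Ω
Step 3 — With open output, the series arm Z2 and the output shunt Z3 appear in series to ground: Z2 + Z3 = 797 + j10.78 Ω.
Step 4 — Parallel with input shunt Z1: Z_in = Z1 || (Z2 + Z3) = 146.2 + j0.3624 Ω = 146.2∠0.1° Ω.
Step 5 — Source phasor: V = 10.6∠56.9° V = 5.789 + j8.88 V.
Step 6 — Ohm's law: I = V / Z_total = (5.789 + j8.88) / (146.2 + j0.3624) = 0.03975 + j0.06065 A.
Step 7 — Convert to polar: |I| = 0.07252 A, ∠I = 56.8°.

I = 0.07252∠56.8° A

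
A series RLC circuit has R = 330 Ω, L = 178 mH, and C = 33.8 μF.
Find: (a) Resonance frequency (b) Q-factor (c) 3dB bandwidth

Step 1 — Resonance condition Im(Z)=0 gives ω₀ = 1/√(LC).
Step 2 — ω₀ = 1/√(0.178·3.38e-05) = 407.7 rad/s.
Step 3 — f₀ = ω₀/(2π) = 64.89 Hz.
Step 4 — Series Q: Q = ω₀L/R = 407.7·0.178/330 = 0.2199.
Step 5 — 3dB bandwidth: Δω = ω₀/Q = 1854 rad/s; BW = Δω/(2π) = 295.1 Hz.

(a) f₀ = 64.89 Hz  (b) Q = 0.2199  (c) BW = 295.1 Hz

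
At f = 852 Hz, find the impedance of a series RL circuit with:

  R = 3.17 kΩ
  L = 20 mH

Step 1 — Angular frequency: ω = 2π·f = 2π·852 = 5353 rad/s.
Step 2 — Component impedances:
  R: Z = R = 3170 Ω
  L: Z = jωL = j·5353·0.02 = 0 + j107.1 Ω
Step 3 — Series combination: Z_total = R + L = 3170 + j107.1 Ω = 3172∠1.9° Ω.

Z = 3170 + j107.1 Ω = 3172∠1.9° Ω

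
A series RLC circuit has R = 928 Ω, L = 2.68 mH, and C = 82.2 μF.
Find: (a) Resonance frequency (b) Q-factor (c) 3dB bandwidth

Step 1 — Resonance: ω₀ = 1/√(LC) = 1/√(0.00268·8.22e-05) = 2131 rad/s.
Step 2 — f₀ = ω₀/(2π) = 339.1 Hz.
Step 3 — Series Q: Q = ω₀L/R = 2131·0.00268/928 = 0.006153.
Step 4 — Bandwidth: Δω = ω₀/Q = 3.463e+05 rad/s; BW = Δω/(2π) = 5.511e+04 Hz.

(a) f₀ = 339.1 Hz  (b) Q = 0.006153  (c) BW = 5.511e+04 Hz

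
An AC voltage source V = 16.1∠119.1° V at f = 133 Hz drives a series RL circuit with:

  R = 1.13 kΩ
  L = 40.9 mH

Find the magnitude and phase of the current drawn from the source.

Step 1 — Angular frequency: ω = 2π·f = 2π·133 = 835.7 rad/s.
Step 2 — Component impedances:
  R: Z = R = 1130 Ω
  L: Z = jωL = j·835.7·0.0409 = 0 + j34.18 Ω
Step 3 — Series combination: Z_total = R + L = 1130 + j34.18 Ω = 1131∠1.7° Ω.
Step 4 — Source phasor: V = 16.1∠119.1° V = -7.83 + j14.07 V.
Step 5 — Ohm's law: I = V / Z_total = (-7.83 + j14.07) / (1130 + j34.18) = -0.006547 + j0.01265 A.
Step 6 — Convert to polar: |I| = 0.01424 A, ∠I = 117.4°.

I = 0.01424∠117.4° A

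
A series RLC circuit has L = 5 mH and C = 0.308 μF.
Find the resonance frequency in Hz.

Step 1 — Resonance condition Im(Z)=0 gives ω₀ = 1/√(LC).
Step 2 — ω₀ = 1/√(0.005·3.08e-07) = 2.548e+04 rad/s.
Step 3 — f₀ = ω₀/(2π) = 4056 Hz.

f₀ = 4056 Hz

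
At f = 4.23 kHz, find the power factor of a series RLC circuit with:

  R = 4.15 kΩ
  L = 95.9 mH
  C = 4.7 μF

Step 1 — Angular frequency: ω = 2π·f = 2π·4230 = 2.658e+04 rad/s.
Step 2 — Component impedances:
  R: Z = R = 4150 Ω
  L: Z = jωL = j·2.658e+04·0.0959 = 0 + j2549 Ω
  C: Z = 1/(jωC) = -j/(ω·C) = 0 - j8.005 Ω
Step 3 — Series combination: Z_total = R + L + C = 4150 + j2541 Ω = 4866∠31.5° Ω.
Step 4 — Power factor: PF = cos(φ) = Re(Z)/|Z| = 4150/4866 = 0.8529.
Step 5 — Type: Im(Z) = 2541 ⇒ lagging (phase φ = 31.5°).

PF = 0.8529 (lagging, φ = 31.5°)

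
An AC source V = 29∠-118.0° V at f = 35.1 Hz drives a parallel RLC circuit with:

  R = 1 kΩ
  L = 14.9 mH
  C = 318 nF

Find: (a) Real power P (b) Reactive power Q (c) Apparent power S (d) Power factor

Step 1 — Angular frequency: ω = 2π·f = 2π·35.1 = 220.5 rad/s.
Step 2 — Component impedances:
  R: Z = R = 1000 Ω
  L: Z = jωL = j·220.5·0.0149 = 0 + j3.286 Ω
  C: Z = 1/(jωC) = -j/(ω·C) = 0 - j1.426e+04 Ω
Step 3 — Parallel combination: 1/Z_total = 1/R + 1/L + 1/C; Z_total = 0.0108 + j3.287 Ω = 3.287∠89.8° Ω.
Step 4 — Source phasor: V = 29∠-118.0° V = -13.61 - j25.61 V.
Step 5 — Current: I = V / Z = -7.804 + j4.117 A = 8.823∠152.2° A.
Step 6 — Complex power: S = V·I* = 0.841 + j255.9 VA.
Step 7 — Real power: P = Re(S) = 0.841 W.
Step 8 — Reactive power: Q = Im(S) = 255.9 VAR.
Step 9 — Apparent power: |S| = 255.9 VA.
Step 10 — Power factor: PF = P/|S| = 0.003287 (lagging).

(a) P = 0.841 W  (b) Q = 255.9 VAR  (c) S = 255.9 VA  (d) PF = 0.003287 (lagging)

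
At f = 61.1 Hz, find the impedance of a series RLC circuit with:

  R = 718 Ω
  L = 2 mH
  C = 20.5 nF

Step 1 — Angular frequency: ω = 2π·f = 2π·61.1 = 383.9 rad/s.
Step 2 — Component impedances:
  R: Z = R = 718 Ω
  L: Z = jωL = j·383.9·0.002 = 0 + j0.7678 Ω
  C: Z = 1/(jωC) = -j/(ω·C) = 0 - j1.271e+05 Ω
Step 3 — Series combination: Z_total = R + L + C = 718 - j1.271e+05 Ω = 1.271e+05∠-89.7° Ω.

Z = 718 - j1.271e+05 Ω = 1.271e+05∠-89.7° Ω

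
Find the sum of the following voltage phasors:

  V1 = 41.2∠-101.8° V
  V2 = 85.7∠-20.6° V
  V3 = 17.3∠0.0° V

Step 1 — Convert each phasor to rectangular form:
  V1 = 41.2·(cos(-101.8°) + j·sin(-101.8°)) = -8.425 - j40.33 V
  V2 = 85.7·(cos(-20.6°) + j·sin(-20.6°)) = 80.22 - j30.15 V
  V3 = 17.3·(cos(0.0°) + j·sin(0.0°)) = 17.3 V
Step 2 — Sum components: V_total = 89.1 - j70.48 V.
Step 3 — Convert to polar: |V_total| = 113.6 V, ∠V_total = -38.3°.

V_total = 113.6∠-38.3° V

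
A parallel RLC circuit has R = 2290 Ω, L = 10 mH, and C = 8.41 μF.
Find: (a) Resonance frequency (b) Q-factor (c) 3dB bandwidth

Step 1 — Resonance: ω₀ = 1/√(LC) = 1/√(0.01·8.41e-06) = 3448 rad/s.
Step 2 — f₀ = ω₀/(2π) = 548.8 Hz.
Step 3 — Parallel Q: Q = R/(ω₀L) = 2290/(3448·0.01) = 66.41.
Step 4 — Bandwidth: Δω = ω₀/Q = 51.92 rad/s; BW = Δω/(2π) = 8.264 Hz.

(a) f₀ = 548.8 Hz  (b) Q = 66.41  (c) BW = 8.264 Hz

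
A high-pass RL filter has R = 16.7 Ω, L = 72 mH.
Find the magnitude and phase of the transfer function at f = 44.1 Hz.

Step 1 — Angular frequency: ω = 2π·44.1 = 277.1 rad/s.
Step 2 — Transfer function: H(jω) = jωL/(R + jωL).
Step 3 — Numerator jωL = j·19.95; denominator R + jωL = 16.7 + j19.95.
Step 4 — H = 0.588 + j0.4922.
Step 5 — Magnitude: |H| = 0.7668 (-2.3 dB); phase: φ = 39.9°.

|H| = 0.7668 (-2.3 dB), φ = 39.9°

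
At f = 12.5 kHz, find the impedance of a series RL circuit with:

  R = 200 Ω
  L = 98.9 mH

Step 1 — Angular frequency: ω = 2π·f = 2π·1.25e+04 = 7.854e+04 rad/s.
Step 2 — Component impedances:
  R: Z = R = 200 Ω
  L: Z = jωL = j·7.854e+04·0.0989 = 0 + j7768 Ω
Step 3 — Series combination: Z_total = R + L = 200 + j7768 Ω = 7770∠88.5° Ω.

Z = 200 + j7768 Ω = 7770∠88.5° Ω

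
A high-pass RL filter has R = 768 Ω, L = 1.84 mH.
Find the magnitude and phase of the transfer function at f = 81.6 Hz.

Step 1 — Angular frequency: ω = 2π·81.6 = 512.7 rad/s.
Step 2 — Transfer function: H(jω) = jωL/(R + jωL).
Step 3 — Numerator jωL = j·0.9434; denominator R + jωL = 768 + j0.9434.
Step 4 — H = 1.509e-06 + j0.001228.
Step 5 — Magnitude: |H| = 0.001228 (-58.2 dB); phase: φ = 89.9°.

|H| = 0.001228 (-58.2 dB), φ = 89.9°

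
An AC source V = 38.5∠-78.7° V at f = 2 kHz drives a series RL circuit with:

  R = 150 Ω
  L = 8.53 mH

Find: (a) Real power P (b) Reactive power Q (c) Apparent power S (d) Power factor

Step 1 — Angular frequency: ω = 2π·f = 2π·2000 = 1.257e+04 rad/s.
Step 2 — Component impedances:
  R: Z = R = 150 Ω
  L: Z = jωL = j·1.257e+04·0.00853 = 0 + j107.2 Ω
Step 3 — Series combination: Z_total = R + L = 150 + j107.2 Ω = 184.4∠35.5° Ω.
Step 4 — Source phasor: V = 38.5∠-78.7° V = 7.544 - j37.75 V.
Step 5 — Current: I = V / Z = -0.08577 - j0.1904 A = 0.2088∠-114.2° A.
Step 6 — Complex power: S = V·I* = 6.541 + j4.674 VA.
Step 7 — Real power: P = Re(S) = 6.541 W.
Step 8 — Reactive power: Q = Im(S) = 4.674 VAR.
Step 9 — Apparent power: |S| = 8.04 VA.
Step 10 — Power factor: PF = P/|S| = 0.8136 (lagging).

(a) P = 6.541 W  (b) Q = 4.674 VAR  (c) S = 8.04 VA  (d) PF = 0.8136 (lagging)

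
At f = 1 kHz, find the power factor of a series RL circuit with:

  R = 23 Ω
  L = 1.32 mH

Step 1 — Angular frequency: ω = 2π·f = 2π·1000 = 6283 rad/s.
Step 2 — Component impedances:
  R: Z = R = 23 Ω
  L: Z = jωL = j·6283·0.00132 = 0 + j8.294 Ω
Step 3 — Series combination: Z_total = R + L = 23 + j8.294 Ω = 24.45∠19.8° Ω.
Step 4 — Power factor: PF = cos(φ) = Re(Z)/|Z| = 23/24.45 = 0.9407.
Step 5 — Type: Im(Z) = 8.294 ⇒ lagging (phase φ = 19.8°).

PF = 0.9407 (lagging, φ = 19.8°)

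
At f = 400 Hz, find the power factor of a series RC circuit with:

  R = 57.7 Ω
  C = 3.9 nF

Step 1 — Angular frequency: ω = 2π·f = 2π·400 = 2513 rad/s.
Step 2 — Component impedances:
  R: Z = R = 57.7 Ω
  C: Z = 1/(jωC) = -j/(ω·C) = 0 - j1.02e+05 Ω
Step 3 — Series combination: Z_total = R + C = 57.7 - j1.02e+05 Ω = 1.02e+05∠-90.0° Ω.
Step 4 — Power factor: PF = cos(φ) = Re(Z)/|Z| = 57.7/1.0202e+05 = 0.0005656.
Step 5 — Type: Im(Z) = -1.02e+05 ⇒ leading (phase φ = -90.0°).

PF = 0.0005656 (leading, φ = -90.0°)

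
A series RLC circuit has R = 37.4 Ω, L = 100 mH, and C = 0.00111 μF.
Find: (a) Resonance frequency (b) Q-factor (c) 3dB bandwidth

Step 1 — Resonance condition Im(Z)=0 gives ω₀ = 1/√(LC).
Step 2 — ω₀ = 1/√(0.1·1.11e-09) = 9.492e+04 rad/s.
Step 3 — f₀ = ω₀/(2π) = 1.511e+04 Hz.
Step 4 — Series Q: Q = ω₀L/R = 9.492e+04·0.1/37.4 = 253.8.
Step 5 — 3dB bandwidth: Δω = ω₀/Q = 374 rad/s; BW = Δω/(2π) = 59.52 Hz.

(a) f₀ = 1.511e+04 Hz  (b) Q = 253.8  (c) BW = 59.52 Hz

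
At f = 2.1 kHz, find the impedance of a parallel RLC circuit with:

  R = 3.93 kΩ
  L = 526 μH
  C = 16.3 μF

Step 1 — Angular frequency: ω = 2π·f = 2π·2100 = 1.319e+04 rad/s.
Step 2 — Component impedances:
  R: Z = R = 3930 Ω
  L: Z = jωL = j·1.319e+04·0.000526 = 0 + j6.94 Ω
  C: Z = 1/(jωC) = -j/(ω·C) = 0 - j4.65 Ω
Step 3 — Parallel combination: 1/Z_total = 1/R + 1/L + 1/C; Z_total = 0.05049 - j14.09 Ω = 14.09∠-89.8° Ω.

Z = 0.05049 - j14.09 Ω = 14.09∠-89.8° Ω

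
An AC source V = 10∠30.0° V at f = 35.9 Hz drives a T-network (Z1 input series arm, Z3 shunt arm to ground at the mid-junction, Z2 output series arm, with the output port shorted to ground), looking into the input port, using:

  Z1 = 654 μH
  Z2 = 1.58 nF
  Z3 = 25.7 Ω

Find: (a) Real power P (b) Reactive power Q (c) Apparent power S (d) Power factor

Step 1 — Angular frequency: ω = 2π·f = 2π·35.9 = 225.6 rad/s.
Step 2 — Component impedances:
  Z1: Z = jωL = j·225.6·0.000654 = 0 + j0.1475 Ω
  Z2: Z = 1/(jωC) = -j/(ω·C) = 0 - j2.806e+06 Ω
  Z3: Z = R = 25.7 Ω
Step 3 — With the output port shorted to ground, the output series arm Z2 runs from the junction to ground; the shunt arm Z3 also runs from the junction to ground. They appear in parallel: Z3 || Z2 = 25.7 - j0.0002354 Ω.
Step 4 — Series with input arm Z1: Z_in = Z1 + (Z3 || Z2) = 25.7 + j0.1473 Ω = 25.7∠0.3° Ω.
Step 5 — Source phasor: V = 10∠30.0° V = 8.66 + j5 V.
Step 6 — Current: I = V / Z = 0.3381 + j0.1926 A = 0.3891∠29.7° A.
Step 7 — Complex power: S = V·I* = 3.891 + j0.0223 VA.
Step 8 — Real power: P = Re(S) = 3.891 W.
Step 9 — Reactive power: Q = Im(S) = 0.0223 VAR.
Step 10 — Apparent power: |S| = 3.891 VA.
Step 11 — Power factor: PF = P/|S| = 1 (lagging).

(a) P = 3.891 W  (b) Q = 0.0223 VAR  (c) S = 3.891 VA  (d) PF = 1 (lagging)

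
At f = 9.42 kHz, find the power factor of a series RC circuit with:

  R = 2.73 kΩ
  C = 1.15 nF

Step 1 — Angular frequency: ω = 2π·f = 2π·9420 = 5.919e+04 rad/s.
Step 2 — Component impedances:
  R: Z = R = 2730 Ω
  C: Z = 1/(jωC) = -j/(ω·C) = 0 - j1.469e+04 Ω
Step 3 — Series combination: Z_total = R + C = 2730 - j1.469e+04 Ω = 1.494e+04∠-79.5° Ω.
Step 4 — Power factor: PF = cos(φ) = Re(Z)/|Z| = 2730/1.494e+04 = 0.1827.
Step 5 — Type: Im(Z) = -1.469e+04 ⇒ leading (phase φ = -79.5°).

PF = 0.1827 (leading, φ = -79.5°)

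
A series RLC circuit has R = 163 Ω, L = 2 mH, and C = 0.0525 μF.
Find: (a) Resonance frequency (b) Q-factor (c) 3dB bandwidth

Step 1 — Resonance: ω₀ = 1/√(LC) = 1/√(0.002·5.25e-08) = 9.759e+04 rad/s.
Step 2 — f₀ = ω₀/(2π) = 1.553e+04 Hz.
Step 3 — Series Q: Q = ω₀L/R = 9.759e+04·0.002/163 = 1.197.
Step 4 — Bandwidth: Δω = ω₀/Q = 8.15e+04 rad/s; BW = Δω/(2π) = 1.297e+04 Hz.

(a) f₀ = 1.553e+04 Hz  (b) Q = 1.197  (c) BW = 1.297e+04 Hz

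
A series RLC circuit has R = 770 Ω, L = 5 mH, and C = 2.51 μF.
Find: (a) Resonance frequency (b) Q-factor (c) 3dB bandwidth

Step 1 — Resonance condition Im(Z)=0 gives ω₀ = 1/√(LC).
Step 2 — ω₀ = 1/√(0.005·2.51e-06) = 8926 rad/s.
Step 3 — f₀ = ω₀/(2π) = 1421 Hz.
Step 4 — Series Q: Q = ω₀L/R = 8926·0.005/770 = 0.05796.
Step 5 — 3dB bandwidth: Δω = ω₀/Q = 1.54e+05 rad/s; BW = Δω/(2π) = 2.451e+04 Hz.

(a) f₀ = 1421 Hz  (b) Q = 0.05796  (c) BW = 2.451e+04 Hz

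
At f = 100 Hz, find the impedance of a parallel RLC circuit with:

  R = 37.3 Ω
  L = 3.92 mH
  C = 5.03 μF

Step 1 — Angular frequency: ω = 2π·f = 2π·100 = 628.3 rad/s.
Step 2 — Component impedances:
  R: Z = R = 37.3 Ω
  L: Z = jωL = j·628.3·0.00392 = 0 + j2.463 Ω
  C: Z = 1/(jωC) = -j/(ω·C) = 0 - j316.4 Ω
Step 3 — Parallel combination: 1/Z_total = 1/R + 1/L + 1/C; Z_total = 0.1645 + j2.471 Ω = 2.477∠86.2° Ω.

Z = 0.1645 + j2.471 Ω = 2.477∠86.2° Ω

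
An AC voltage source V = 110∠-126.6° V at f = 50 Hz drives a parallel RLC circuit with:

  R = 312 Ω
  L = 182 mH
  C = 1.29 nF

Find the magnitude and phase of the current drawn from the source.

Step 1 — Angular frequency: ω = 2π·f = 2π·50 = 314.2 rad/s.
Step 2 — Component impedances:
  R: Z = R = 312 Ω
  L: Z = jωL = j·314.2·0.182 = 0 + j57.18 Ω
  C: Z = 1/(jωC) = -j/(ω·C) = 0 - j2.468e+06 Ω
Step 3 — Parallel combination: 1/Z_total = 1/R + 1/L + 1/C; Z_total = 10.14 + j55.32 Ω = 56.24∠79.6° Ω.
Step 4 — Source phasor: V = 110∠-126.6° V = -65.58 - j88.31 V.
Step 5 — Ohm's law: I = V / Z_total = (-65.58 - j88.31) / (10.14 + j55.32) = -1.755 + j0.864 A.
Step 6 — Convert to polar: |I| = 1.956 A, ∠I = 153.8°.

I = 1.956∠153.8° A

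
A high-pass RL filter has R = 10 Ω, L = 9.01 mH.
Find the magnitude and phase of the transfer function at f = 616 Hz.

Step 1 — Angular frequency: ω = 2π·616 = 3870 rad/s.
Step 2 — Transfer function: H(jω) = jωL/(R + jωL).
Step 3 — Numerator jωL = j·34.87; denominator R + jωL = 10 + j34.87.
Step 4 — H = 0.924 + j0.265.
Step 5 — Magnitude: |H| = 0.9613 (-0.3 dB); phase: φ = 16.0°.

|H| = 0.9613 (-0.3 dB), φ = 16.0°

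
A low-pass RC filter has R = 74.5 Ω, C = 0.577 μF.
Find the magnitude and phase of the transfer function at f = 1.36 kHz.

Step 1 — Angular frequency: ω = 2π·1360 = 8545 rad/s.
Step 2 — Transfer function: H(jω) = 1/(1 + jωRC).
Step 3 — Denominator: 1 + jωRC = 1 + j·8545·74.5·5.77e-07 = 1 + j0.3673.
Step 4 — H = 0.8811 - j0.3237.
Step 5 — Magnitude: |H| = 0.9387 (-0.5 dB); phase: φ = -20.2°.

|H| = 0.9387 (-0.5 dB), φ = -20.2°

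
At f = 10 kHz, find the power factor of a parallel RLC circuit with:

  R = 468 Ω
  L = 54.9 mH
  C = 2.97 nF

Step 1 — Angular frequency: ω = 2π·f = 2π·1e+04 = 6.283e+04 rad/s.
Step 2 — Component impedances:
  R: Z = R = 468 Ω
  L: Z = jωL = j·6.283e+04·0.0549 = 0 + j3449 Ω
  C: Z = 1/(jωC) = -j/(ω·C) = 0 - j5359 Ω
Step 3 — Parallel combination: 1/Z_total = 1/R + 1/L + 1/C; Z_total = 466.9 + j22.57 Ω = 467.5∠2.8° Ω.
Step 4 — Power factor: PF = cos(φ) = Re(Z)/|Z| = 466.91/467.45 = 0.9988.
Step 5 — Type: Im(Z) = 22.57 ⇒ lagging (phase φ = 2.8°).

PF = 0.9988 (lagging, φ = 2.8°)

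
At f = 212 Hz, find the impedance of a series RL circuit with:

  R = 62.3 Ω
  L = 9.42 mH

Step 1 — Angular frequency: ω = 2π·f = 2π·212 = 1332 rad/s.
Step 2 — Component impedances:
  R: Z = R = 62.3 Ω
  L: Z = jωL = j·1332·0.00942 = 0 + j12.55 Ω
Step 3 — Series combination: Z_total = R + L = 62.3 + j12.55 Ω = 63.55∠11.4° Ω.

Z = 62.3 + j12.55 Ω = 63.55∠11.4° Ω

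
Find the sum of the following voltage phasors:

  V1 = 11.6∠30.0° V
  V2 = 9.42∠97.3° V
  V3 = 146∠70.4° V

Step 1 — Convert each phasor to rectangular form:
  V1 = 11.6·(cos(30.0°) + j·sin(30.0°)) = 10.05 + j5.8 V
  V2 = 9.42·(cos(97.3°) + j·sin(97.3°)) = -1.197 + j9.344 V
  V3 = 146·(cos(70.4°) + j·sin(70.4°)) = 48.98 + j137.5 V
Step 2 — Sum components: V_total = 57.82 + j152.7 V.
Step 3 — Convert to polar: |V_total| = 163.3 V, ∠V_total = 69.3°.

V_total = 163.3∠69.3° V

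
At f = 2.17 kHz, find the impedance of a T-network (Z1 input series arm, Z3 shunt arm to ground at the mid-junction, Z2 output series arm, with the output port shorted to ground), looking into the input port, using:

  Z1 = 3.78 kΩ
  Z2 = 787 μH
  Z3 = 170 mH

Step 1 — Angular frequency: ω = 2π·f = 2π·2170 = 1.363e+04 rad/s.
Step 2 — Component impedances:
  Z1: Z = R = 3780 Ω
  Z2: Z = jωL = j·1.363e+04·0.000787 = 0 + j10.73 Ω
  Z3: Z = jωL = j·1.363e+04·0.17 = 0 + j2318 Ω
Step 3 — With the output port shorted to ground, the output series arm Z2 runs from the junction to ground; the shunt arm Z3 also runs from the junction to ground. They appear in parallel: Z3 || Z2 = 0 + j10.68 Ω.
Step 4 — Series with input arm Z1: Z_in = Z1 + (Z3 || Z2) = 3780 + j10.68 Ω = 3780∠0.2° Ω.

Z = 3780 + j10.68 Ω = 3780∠0.2° Ω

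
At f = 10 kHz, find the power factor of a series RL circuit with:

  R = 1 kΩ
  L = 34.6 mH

Step 1 — Angular frequency: ω = 2π·f = 2π·1e+04 = 6.283e+04 rad/s.
Step 2 — Component impedances:
  R: Z = R = 1000 Ω
  L: Z = jωL = j·6.283e+04·0.0346 = 0 + j2174 Ω
Step 3 — Series combination: Z_total = R + L = 1000 + j2174 Ω = 2393∠65.3° Ω.
Step 4 — Power factor: PF = cos(φ) = Re(Z)/|Z| = 1000/2393 = 0.4179.
Step 5 — Type: Im(Z) = 2174 ⇒ lagging (phase φ = 65.3°).

PF = 0.4179 (lagging, φ = 65.3°)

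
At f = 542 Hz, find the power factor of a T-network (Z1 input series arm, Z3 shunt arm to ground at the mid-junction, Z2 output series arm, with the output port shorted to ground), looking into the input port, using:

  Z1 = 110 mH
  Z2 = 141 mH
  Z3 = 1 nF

Step 1 — Angular frequency: ω = 2π·f = 2π·542 = 3405 rad/s.
Step 2 — Component impedances:
  Z1: Z = jωL = j·3405·0.11 = 0 + j374.6 Ω
  Z2: Z = jωL = j·3405·0.141 = 0 + j480.2 Ω
  Z3: Z = 1/(jωC) = -j/(ω·C) = 0 - j2.936e+05 Ω
Step 3 — With the output port shorted to ground, the output series arm Z2 runs from the junction to ground; the shunt arm Z3 also runs from the junction to ground. They appear in parallel: Z3 || Z2 = 0 + j481 Ω.
Step 4 — Series with input arm Z1: Z_in = Z1 + (Z3 || Z2) = 0 + j855.6 Ω = 855.6∠90.0° Ω.
Step 5 — Power factor: PF = cos(φ) = Re(Z)/|Z| = 0/855.6 = 0.
Step 6 — Type: Im(Z) = 855.6 ⇒ lagging (phase φ = 90.0°).

PF = 0 (lagging, φ = 90.0°)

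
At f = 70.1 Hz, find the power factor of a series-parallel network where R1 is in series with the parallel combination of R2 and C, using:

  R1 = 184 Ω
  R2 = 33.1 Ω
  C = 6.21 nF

Step 1 — Angular frequency: ω = 2π·f = 2π·70.1 = 440.5 rad/s.
Step 2 — Component impedances:
  R1: Z = R = 184 Ω
  R2: Z = R = 33.1 Ω
  C: Z = 1/(jωC) = -j/(ω·C) = 0 - j3.656e+05 Ω
Step 3 — Parallel branch: R2 || C = 1/(1/R2 + 1/C) = 33.1 - j0.002997 Ω.
Step 4 — Series with R1: Z_total = R1 + (R2 || C) = 217.1 - j0.002997 Ω = 217.1∠-0.0° Ω.
Step 5 — Power factor: PF = cos(φ) = Re(Z)/|Z| = 217.1/217.1 = 1.
Step 6 — Type: Im(Z) = -0.002997 ⇒ leading (phase φ = -0.0°).

PF = 1 (leading, φ = -0.0°)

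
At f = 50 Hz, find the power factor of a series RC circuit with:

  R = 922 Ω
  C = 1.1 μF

Step 1 — Angular frequency: ω = 2π·f = 2π·50 = 314.2 rad/s.
Step 2 — Component impedances:
  R: Z = R = 922 Ω
  C: Z = 1/(jωC) = -j/(ω·C) = 0 - j2894 Ω
Step 3 — Series combination: Z_total = R + C = 922 - j2894 Ω = 3037∠-72.3° Ω.
Step 4 — Power factor: PF = cos(φ) = Re(Z)/|Z| = 922/3037 = 0.3036.
Step 5 — Type: Im(Z) = -2894 ⇒ leading (phase φ = -72.3°).

PF = 0.3036 (leading, φ = -72.3°)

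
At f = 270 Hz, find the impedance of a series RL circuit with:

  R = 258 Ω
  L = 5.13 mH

Step 1 — Angular frequency: ω = 2π·f = 2π·270 = 1696 rad/s.
Step 2 — Component impedances:
  R: Z = R = 258 Ω
  L: Z = jωL = j·1696·0.00513 = 0 + j8.703 Ω
Step 3 — Series combination: Z_total = R + L = 258 + j8.703 Ω = 258.1∠1.9° Ω.

Z = 258 + j8.703 Ω = 258.1∠1.9° Ω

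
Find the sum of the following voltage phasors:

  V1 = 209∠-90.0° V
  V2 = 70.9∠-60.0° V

Step 1 — Convert each phasor to rectangular form:
  V1 = 209·(cos(-90.0°) + j·sin(-90.0°)) = 0 - j209 V
  V2 = 70.9·(cos(-60.0°) + j·sin(-60.0°)) = 35.45 - j61.4 V
Step 2 — Sum components: V_total = 35.45 - j270.4 V.
Step 3 — Convert to polar: |V_total| = 272.7 V, ∠V_total = -82.5°.

V_total = 272.7∠-82.5° V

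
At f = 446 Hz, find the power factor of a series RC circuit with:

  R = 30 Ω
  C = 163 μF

Step 1 — Angular frequency: ω = 2π·f = 2π·446 = 2802 rad/s.
Step 2 — Component impedances:
  R: Z = R = 30 Ω
  C: Z = 1/(jωC) = -j/(ω·C) = 0 - j2.189 Ω
Step 3 — Series combination: Z_total = R + C = 30 - j2.189 Ω = 30.08∠-4.2° Ω.
Step 4 — Power factor: PF = cos(φ) = Re(Z)/|Z| = 30/30.08 = 0.9973.
Step 5 — Type: Im(Z) = -2.189 ⇒ leading (phase φ = -4.2°).

PF = 0.9973 (leading, φ = -4.2°)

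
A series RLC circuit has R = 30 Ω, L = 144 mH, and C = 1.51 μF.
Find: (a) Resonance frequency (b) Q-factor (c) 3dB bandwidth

Step 1 — Resonance: ω₀ = 1/√(LC) = 1/√(0.144·1.51e-06) = 2145 rad/s.
Step 2 — f₀ = ω₀/(2π) = 341.3 Hz.
Step 3 — Series Q: Q = ω₀L/R = 2145·0.144/30 = 10.29.
Step 4 — Bandwidth: Δω = ω₀/Q = 208.3 rad/s; BW = Δω/(2π) = 33.16 Hz.

(a) f₀ = 341.3 Hz  (b) Q = 10.29  (c) BW = 33.16 Hz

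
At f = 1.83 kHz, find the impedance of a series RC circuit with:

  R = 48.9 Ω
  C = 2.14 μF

Step 1 — Angular frequency: ω = 2π·f = 2π·1830 = 1.15e+04 rad/s.
Step 2 — Component impedances:
  R: Z = R = 48.9 Ω
  C: Z = 1/(jωC) = -j/(ω·C) = 0 - j40.64 Ω
Step 3 — Series combination: Z_total = R + C = 48.9 - j40.64 Ω = 63.58∠-39.7° Ω.

Z = 48.9 - j40.64 Ω = 63.58∠-39.7° Ω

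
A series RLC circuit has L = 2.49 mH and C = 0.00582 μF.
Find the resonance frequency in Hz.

Step 1 — Resonance condition Im(Z)=0 gives ω₀ = 1/√(LC).
Step 2 — ω₀ = 1/√(0.00249·5.82e-09) = 2.627e+05 rad/s.
Step 3 — f₀ = ω₀/(2π) = 4.181e+04 Hz.

f₀ = 4.181e+04 Hz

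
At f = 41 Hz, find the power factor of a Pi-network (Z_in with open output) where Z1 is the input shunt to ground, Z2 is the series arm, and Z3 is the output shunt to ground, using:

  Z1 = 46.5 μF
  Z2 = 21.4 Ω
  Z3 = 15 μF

Step 1 — Angular frequency: ω = 2π·f = 2π·41 = 257.6 rad/s.
Step 2 — Component impedances:
  Z1: Z = 1/(jωC) = -j/(ω·C) = 0 - j83.48 Ω
  Z2: Z = R = 21.4 Ω
  Z3: Z = 1/(jωC) = -j/(ω·C) = 0 - j258.8 Ω
Step 3 — With open output, the series arm Z2 and the output shunt Z3 appear in series to ground: Z2 + Z3 = 21.4 - j258.8 Ω.
Step 4 — Parallel with input shunt Z1: Z_in = Z1 || (Z2 + Z3) = 1.268 - j63.2 Ω = 63.21∠-88.9° Ω.
Step 5 — Power factor: PF = cos(φ) = Re(Z)/|Z| = 1.268/63.21 = 0.02006.
Step 6 — Type: Im(Z) = -63.2 ⇒ leading (phase φ = -88.9°).

PF = 0.02006 (leading, φ = -88.9°)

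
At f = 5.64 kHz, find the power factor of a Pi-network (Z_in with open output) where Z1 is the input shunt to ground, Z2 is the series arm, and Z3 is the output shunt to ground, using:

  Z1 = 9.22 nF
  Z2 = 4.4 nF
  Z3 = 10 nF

Step 1 — Angular frequency: ω = 2π·f = 2π·5640 = 3.544e+04 rad/s.
Step 2 — Component impedances:
  Z1: Z = 1/(jωC) = -j/(ω·C) = 0 - j3061 Ω
  Z2: Z = 1/(jωC) = -j/(ω·C) = 0 - j6413 Ω
  Z3: Z = 1/(jωC) = -j/(ω·C) = 0 - j2822 Ω
Step 3 — With open output, the series arm Z2 and the output shunt Z3 appear in series to ground: Z2 + Z3 = 0 - j9235 Ω.
Step 4 — Parallel with input shunt Z1: Z_in = Z1 || (Z2 + Z3) = 0 - j2299 Ω = 2299∠-90.0° Ω.
Step 5 — Power factor: PF = cos(φ) = Re(Z)/|Z| = 0/2299 = 0.
Step 6 — Type: Im(Z) = -2299 ⇒ leading (phase φ = -90.0°).

PF = 0 (leading, φ = -90.0°)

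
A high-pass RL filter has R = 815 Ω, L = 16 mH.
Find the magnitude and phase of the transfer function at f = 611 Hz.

Step 1 — Angular frequency: ω = 2π·611 = 3839 rad/s.
Step 2 — Transfer function: H(jω) = jωL/(R + jωL).
Step 3 — Numerator jωL = j·61.42; denominator R + jωL = 815 + j61.42.
Step 4 — H = 0.005648 + j0.07494.
Step 5 — Magnitude: |H| = 0.07515 (-22.5 dB); phase: φ = 85.7°.

|H| = 0.07515 (-22.5 dB), φ = 85.7°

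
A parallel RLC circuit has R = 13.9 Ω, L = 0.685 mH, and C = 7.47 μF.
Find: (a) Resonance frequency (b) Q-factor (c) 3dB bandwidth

Step 1 — Resonance: ω₀ = 1/√(LC) = 1/√(0.000685·7.47e-06) = 1.398e+04 rad/s.
Step 2 — f₀ = ω₀/(2π) = 2225 Hz.
Step 3 — Parallel Q: Q = R/(ω₀L) = 13.9/(1.398e+04·0.000685) = 1.452.
Step 4 — Bandwidth: Δω = ω₀/Q = 9631 rad/s; BW = Δω/(2π) = 1533 Hz.

(a) f₀ = 2225 Hz  (b) Q = 1.452  (c) BW = 1533 Hz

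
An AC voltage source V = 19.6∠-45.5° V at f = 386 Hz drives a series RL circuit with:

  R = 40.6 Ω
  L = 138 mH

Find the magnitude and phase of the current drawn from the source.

Step 1 — Angular frequency: ω = 2π·f = 2π·386 = 2425 rad/s.
Step 2 — Component impedances:
  R: Z = R = 40.6 Ω
  L: Z = jωL = j·2425·0.138 = 0 + j334.7 Ω
Step 3 — Series combination: Z_total = R + L = 40.6 + j334.7 Ω = 337.1∠83.1° Ω.
Step 4 — Source phasor: V = 19.6∠-45.5° V = 13.74 - j13.98 V.
Step 5 — Ohm's law: I = V / Z_total = (13.74 - j13.98) / (40.6 + j334.7) = -0.03626 - j0.04544 A.
Step 6 — Convert to polar: |I| = 0.05814 A, ∠I = -128.6°.

I = 0.05814∠-128.6° A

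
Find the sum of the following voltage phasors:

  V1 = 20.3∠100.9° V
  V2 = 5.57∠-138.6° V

Step 1 — Convert each phasor to rectangular form:
  V1 = 20.3·(cos(100.9°) + j·sin(100.9°)) = -3.839 + j19.93 V
  V2 = 5.57·(cos(-138.6°) + j·sin(-138.6°)) = -4.178 - j3.684 V
Step 2 — Sum components: V_total = -8.017 + j16.25 V.
Step 3 — Convert to polar: |V_total| = 18.12 V, ∠V_total = 116.3°.

V_total = 18.12∠116.3° V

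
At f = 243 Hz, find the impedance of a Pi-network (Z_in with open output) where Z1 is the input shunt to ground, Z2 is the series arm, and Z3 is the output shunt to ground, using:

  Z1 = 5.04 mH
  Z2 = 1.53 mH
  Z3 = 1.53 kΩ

Step 1 — Angular frequency: ω = 2π·f = 2π·243 = 1527 rad/s.
Step 2 — Component impedances:
  Z1: Z = jωL = j·1527·0.00504 = 0 + j7.695 Ω
  Z2: Z = jωL = j·1527·0.00153 = 0 + j2.336 Ω
  Z3: Z = R = 1530 Ω
Step 3 — With open output, the series arm Z2 and the output shunt Z3 appear in series to ground: Z2 + Z3 = 1530 + j2.336 Ω.
Step 4 — Parallel with input shunt Z1: Z_in = Z1 || (Z2 + Z3) = 0.0387 + j7.695 Ω = 7.695∠89.7° Ω.

Z = 0.0387 + j7.695 Ω = 7.695∠89.7° Ω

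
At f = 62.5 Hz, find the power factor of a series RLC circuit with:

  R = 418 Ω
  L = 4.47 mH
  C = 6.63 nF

Step 1 — Angular frequency: ω = 2π·f = 2π·62.5 = 392.7 rad/s.
Step 2 — Component impedances:
  R: Z = R = 418 Ω
  L: Z = jωL = j·392.7·0.00447 = 0 + j1.755 Ω
  C: Z = 1/(jωC) = -j/(ω·C) = 0 - j3.841e+05 Ω
Step 3 — Series combination: Z_total = R + L + C = 418 - j3.841e+05 Ω = 3.841e+05∠-89.9° Ω.
Step 4 — Power factor: PF = cos(φ) = Re(Z)/|Z| = 418/3.841e+05 = 0.001088.
Step 5 — Type: Im(Z) = -3.841e+05 ⇒ leading (phase φ = -89.9°).

PF = 0.001088 (leading, φ = -89.9°)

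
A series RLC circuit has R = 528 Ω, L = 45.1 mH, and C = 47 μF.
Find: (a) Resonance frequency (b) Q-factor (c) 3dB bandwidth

Step 1 — Resonance condition Im(Z)=0 gives ω₀ = 1/√(LC).
Step 2 — ω₀ = 1/√(0.0451·4.7e-05) = 686.9 rad/s.
Step 3 — f₀ = ω₀/(2π) = 109.3 Hz.
Step 4 — Series Q: Q = ω₀L/R = 686.9·0.0451/528 = 0.05867.
Step 5 — 3dB bandwidth: Δω = ω₀/Q = 1.171e+04 rad/s; BW = Δω/(2π) = 1863 Hz.

(a) f₀ = 109.3 Hz  (b) Q = 0.05867  (c) BW = 1863 Hz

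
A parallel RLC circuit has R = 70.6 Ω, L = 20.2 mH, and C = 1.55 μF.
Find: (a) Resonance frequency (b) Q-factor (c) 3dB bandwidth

Step 1 — Resonance: ω₀ = 1/√(LC) = 1/√(0.0202·1.55e-06) = 5651 rad/s.
Step 2 — f₀ = ω₀/(2π) = 899.5 Hz.
Step 3 — Parallel Q: Q = R/(ω₀L) = 70.6/(5651·0.0202) = 0.6184.
Step 4 — Bandwidth: Δω = ω₀/Q = 9138 rad/s; BW = Δω/(2π) = 1454 Hz.

(a) f₀ = 899.5 Hz  (b) Q = 0.6184  (c) BW = 1454 Hz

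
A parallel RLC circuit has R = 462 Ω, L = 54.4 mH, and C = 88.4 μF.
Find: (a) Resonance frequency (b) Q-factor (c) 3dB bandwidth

Step 1 — Resonance: ω₀ = 1/√(LC) = 1/√(0.0544·8.84e-05) = 456 rad/s.
Step 2 — f₀ = ω₀/(2π) = 72.58 Hz.
Step 3 — Parallel Q: Q = R/(ω₀L) = 462/(456·0.0544) = 18.62.
Step 4 — Bandwidth: Δω = ω₀/Q = 24.49 rad/s; BW = Δω/(2π) = 3.897 Hz.

(a) f₀ = 72.58 Hz  (b) Q = 18.62  (c) BW = 3.897 Hz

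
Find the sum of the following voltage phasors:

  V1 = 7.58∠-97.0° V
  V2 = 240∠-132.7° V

Step 1 — Convert each phasor to rectangular form:
  V1 = 7.58·(cos(-97.0°) + j·sin(-97.0°)) = -0.9238 - j7.523 V
  V2 = 240·(cos(-132.7°) + j·sin(-132.7°)) = -162.8 - j176.4 V
Step 2 — Sum components: V_total = -163.7 - j183.9 V.
Step 3 — Convert to polar: |V_total| = 246.2 V, ∠V_total = -131.7°.

V_total = 246.2∠-131.7° V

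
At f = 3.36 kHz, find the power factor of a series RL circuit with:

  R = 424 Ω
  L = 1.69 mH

Step 1 — Angular frequency: ω = 2π·f = 2π·3360 = 2.111e+04 rad/s.
Step 2 — Component impedances:
  R: Z = R = 424 Ω
  L: Z = jωL = j·2.111e+04·0.00169 = 0 + j35.68 Ω
Step 3 — Series combination: Z_total = R + L = 424 + j35.68 Ω = 425.5∠4.8° Ω.
Step 4 — Power factor: PF = cos(φ) = Re(Z)/|Z| = 424/425.5 = 0.9965.
Step 5 — Type: Im(Z) = 35.68 ⇒ lagging (phase φ = 4.8°).

PF = 0.9965 (lagging, φ = 4.8°)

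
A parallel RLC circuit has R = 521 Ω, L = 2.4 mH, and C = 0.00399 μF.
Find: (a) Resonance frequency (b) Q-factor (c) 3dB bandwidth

Step 1 — Resonance: ω₀ = 1/√(LC) = 1/√(0.0024·3.99e-09) = 3.232e+05 rad/s.
Step 2 — f₀ = ω₀/(2π) = 5.143e+04 Hz.
Step 3 — Parallel Q: Q = R/(ω₀L) = 521/(3.232e+05·0.0024) = 0.6718.
Step 4 — Bandwidth: Δω = ω₀/Q = 4.81e+05 rad/s; BW = Δω/(2π) = 7.656e+04 Hz.

(a) f₀ = 5.143e+04 Hz  (b) Q = 0.6718  (c) BW = 7.656e+04 Hz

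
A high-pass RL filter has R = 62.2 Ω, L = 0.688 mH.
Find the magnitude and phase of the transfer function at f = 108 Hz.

Step 1 — Angular frequency: ω = 2π·108 = 678.6 rad/s.
Step 2 — Transfer function: H(jω) = jωL/(R + jωL).
Step 3 — Numerator jωL = j·0.4669; denominator R + jωL = 62.2 + j0.4669.
Step 4 — H = 5.634e-05 + j0.007505.
Step 5 — Magnitude: |H| = 0.007506 (-42.5 dB); phase: φ = 89.6°.

|H| = 0.007506 (-42.5 dB), φ = 89.6°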